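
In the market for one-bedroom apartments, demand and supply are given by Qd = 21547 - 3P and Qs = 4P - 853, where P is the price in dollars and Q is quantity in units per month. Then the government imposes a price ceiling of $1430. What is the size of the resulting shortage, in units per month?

In a free market, 21547 - 3P = 4P - 853 gives the equilibrium P* = 3200, Q* = 11947.
Since 1430 < 3200, the ceiling is binding.
At P = 1430: Qd = 21547 - 3·1430 = 17257 and Qs = 4·1430 - 853 = 4867.
Shortage = Qd - Qs = 17257 - 4867 = 12390.

12390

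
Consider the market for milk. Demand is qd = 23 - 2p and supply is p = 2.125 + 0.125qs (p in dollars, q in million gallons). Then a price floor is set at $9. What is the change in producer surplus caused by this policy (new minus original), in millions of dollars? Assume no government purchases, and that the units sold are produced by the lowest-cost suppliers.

Rearranging supply gives qs = 8p - 17. Without the control the market clears where 23 - 2p = 8p - 17, i.e. p* = 4 and q* = 15.
Because the floor (9) lies above the market-clearing price, it is binding.
At p = 9: qd = 23 - 2·9 = 5 and qs = 8·9 - 17 = 55.
Producer surplus without the control is ½ · (4 - 2.125) · 15 = 14.0625.
With the floor, 5 units are sold at 9. The supply price at q = 5 is 2.75, so PS = ½ · [(9 - 2.125) + (9 - 2.75)] · 5 = 32.8125.
Change in producer surplus = 32.8125 - 14.0625 = 18.75.

18.75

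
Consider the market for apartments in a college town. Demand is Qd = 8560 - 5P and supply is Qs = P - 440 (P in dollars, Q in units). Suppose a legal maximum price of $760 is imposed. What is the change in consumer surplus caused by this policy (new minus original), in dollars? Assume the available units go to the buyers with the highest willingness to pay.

Setting quantity demanded equal to quantity supplied, 8560 - 5P = P - 440, gives P* = 1500 and Q* = 1060.
The ceiling of 760 is below the equilibrium price 1500, so it binds.
At P = 760: Qd = 8560 - 5·760 = 4760 and Qs = 760 - 440 = 320.
Consumer surplus without the control is ½ · (1712 - 1500) · 1060 = 112360.
With the ceiling, 320 units are sold at 760 (assume they go to the highest-value buyers). The demand price at Q = 320 is 1648, so CS = ½ · [(1712 - 760) + (1648 - 760)] · 320 = 294400.
Change in consumer surplus = 294400 - 112360 = 182040.

182040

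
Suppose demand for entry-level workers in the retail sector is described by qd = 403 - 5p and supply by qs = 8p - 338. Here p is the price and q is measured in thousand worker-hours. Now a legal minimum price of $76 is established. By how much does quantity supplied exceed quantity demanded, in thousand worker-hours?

Without the control the market clears where 403 - 5p = 8p - 338, i.e. p* = 57 and q* = 118.
The floor of 76 is above the equilibrium price 57, so it binds.
At p = 76: qd = 403 - 5·76 = 23 and qs = 8·76 - 338 = 270.
Surplus = qs - qd = 270 - 23 = 247.

247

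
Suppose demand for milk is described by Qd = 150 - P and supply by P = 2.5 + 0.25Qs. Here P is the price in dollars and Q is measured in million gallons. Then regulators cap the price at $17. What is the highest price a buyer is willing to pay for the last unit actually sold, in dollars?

92

Rearranging supply gives Qs = 4P - 10. In a free market, 150 - P = 4P - 10 gives the equilibrium P* = 32, Q* = 118.
Because the ceiling (17) lies below the market-clearing price, it is binding.
At P = 17: Qd = 150 - 17 = 133 and Qs = 4·17 - 10 = 58.
Only 58 units reach the market. On the demand curve, the marginal buyer's willingness to pay at Q = 58 is (150 - 58) = 92.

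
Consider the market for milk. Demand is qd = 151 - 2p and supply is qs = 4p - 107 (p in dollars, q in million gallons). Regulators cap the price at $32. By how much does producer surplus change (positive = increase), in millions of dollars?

Equilibrium: 151 - 2p = 4p - 107, so 258 = 6p and p* = 43, q* = 65.
The ceiling of 32 is below the equilibrium price 43, so it binds.
At p = 32: qd = 151 - 2·32 = 87 and qs = 4·32 - 107 = 21.
Producer surplus without the control is ½ · (43 - 26.75) · 65 = 528.125.
With the ceiling, producers sell 21 units at 32, so PS = ½ · (32 - 26.75) · 21 = 55.125.
Change in producer surplus = 55.125 - 528.125 = -473.

-473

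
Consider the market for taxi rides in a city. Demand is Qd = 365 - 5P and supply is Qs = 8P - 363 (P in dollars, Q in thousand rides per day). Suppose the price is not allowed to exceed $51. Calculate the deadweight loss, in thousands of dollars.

260

In a free market, 365 - 5P = 8P - 363 gives the equilibrium P* = 56, Q* = 85.
Because the ceiling (51) lies below the market-clearing price, it is binding.
At P = 51: Qd = 365 - 5·51 = 110 and Qs = 8·51 - 363 = 45.
Quantity traded falls to 45. At Q = 45 the demand price is (365 - 45)/5 = 64 and the supply price is (363 + 45)/8 = 51.
Deadweight loss = ½ · (64 - 51) · (85 - 45) = ½ · 13 · 40 = 260.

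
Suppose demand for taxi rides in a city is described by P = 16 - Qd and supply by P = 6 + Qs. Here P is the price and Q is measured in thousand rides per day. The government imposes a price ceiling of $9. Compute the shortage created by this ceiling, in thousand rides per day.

4

Rearranging demand gives Qd = 16 - P; rearranging supply gives Qs = P - 6. Equilibrium: 16 - P = P - 6, so 22 = 2P and P* = 11, Q* = 5.
The ceiling of 9 is below the equilibrium price 11, so it binds.
At P = 9: Qd = 16 - 9 = 7 and Qs = 9 - 6 = 3.
Shortage = Qd - Qs = 7 - 3 = 4.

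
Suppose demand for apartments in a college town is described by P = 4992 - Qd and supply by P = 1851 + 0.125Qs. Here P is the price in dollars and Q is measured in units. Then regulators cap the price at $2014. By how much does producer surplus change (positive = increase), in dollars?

-380928

Rearranging demand gives Qd = 4992 - P; rearranging supply gives Qs = 8P - 14808. Setting quantity demanded equal to quantity supplied, 4992 - P = 8P - 14808, gives P* = 2200 and Q* = 2792.
Since 2014 < 2200, the ceiling is binding.
At P = 2014: Qd = 4992 - 2014 = 2978 and Qs = 8·2014 - 14808 = 1304.
Producer surplus without the control is ½ · (2200 - 1851) · 2792 = 487204.
With the ceiling, producers sell 1304 units at 2014, so PS = ½ · (2014 - 1851) · 1304 = 106276.
Change in producer surplus = 106276 - 487204 = -380928.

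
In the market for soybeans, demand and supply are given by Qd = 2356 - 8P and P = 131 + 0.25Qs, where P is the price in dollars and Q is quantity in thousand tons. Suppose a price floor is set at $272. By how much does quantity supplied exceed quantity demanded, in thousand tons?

Rearranging supply gives Qs = 4P - 524. Equilibrium: 2356 - 8P = 4P - 524, so 2880 = 12P and P* = 240, Q* = 436.
Because the floor (272) lies above the market-clearing price, it is binding.
At P = 272: Qd = 2356 - 8·272 = 180 and Qs = 4·272 - 524 = 564.
Surplus = Qs - Qd = 564 - 180 = 384.

384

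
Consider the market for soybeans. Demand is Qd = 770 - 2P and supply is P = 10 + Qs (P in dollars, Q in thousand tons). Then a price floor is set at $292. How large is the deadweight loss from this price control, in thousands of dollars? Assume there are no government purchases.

3072

Rearranging supply gives Qs = P - 10. In a free market, 770 - 2P = P - 10 gives the equilibrium P* = 260, Q* = 250.
Since 292 > 260, the floor is binding.
At P = 292: Qd = 770 - 2·292 = 186 and Qs = 292 - 10 = 282.
Quantity traded falls to 186. At Q = 186 the demand price is (770 - 186)/2 = 292 and the supply price is 10 + 186 = 196.
Deadweight loss = ½ · (292 - 196) · (250 - 186) = ½ · 96 · 64 = 3072.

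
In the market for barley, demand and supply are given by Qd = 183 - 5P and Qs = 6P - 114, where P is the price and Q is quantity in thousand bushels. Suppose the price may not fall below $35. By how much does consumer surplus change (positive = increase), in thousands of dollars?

Without the control the market clears where 183 - 5P = 6P - 114, i.e. P* = 27 and Q* = 48.
Because the floor (35) lies above the market-clearing price, it is binding.
At P = 35: Qd = 183 - 5·35 = 8 and Qs = 6·35 - 114 = 96.
Consumer surplus without the control is ½ · (36.6 - 27) · 48 = 230.4.
With the floor, consumers buy 8 units at 35, so CS = ½ · (36.6 - 35) · 8 = 6.4.
Change in consumer surplus = 6.4 - 230.4 = -224.

-224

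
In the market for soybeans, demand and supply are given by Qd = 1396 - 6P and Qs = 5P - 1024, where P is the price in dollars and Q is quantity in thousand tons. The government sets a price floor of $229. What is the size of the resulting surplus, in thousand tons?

Without the control the market clears where 1396 - 6P = 5P - 1024, i.e. P* = 220 and Q* = 76.
Since 229 > 220, the floor is binding.
At P = 229: Qd = 1396 - 6·229 = 22 and Qs = 5·229 - 1024 = 121.
Surplus = Qs - Qd = 121 - 22 = 99.

99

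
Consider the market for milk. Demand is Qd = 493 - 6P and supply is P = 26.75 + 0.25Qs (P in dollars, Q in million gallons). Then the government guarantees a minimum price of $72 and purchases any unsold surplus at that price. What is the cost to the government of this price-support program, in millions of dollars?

Rearranging supply gives Qs = 4P - 107. Equilibrium: 493 - 6P = 4P - 107, so 600 = 10P and P* = 60, Q* = 133.
The floor of 72 is above the equilibrium price 60, so it binds.
At P = 72: Qd = 493 - 6·72 = 61 and Qs = 4·72 - 107 = 181.
Surplus = Qs - Qd = 120.
Government expenditure = surplus × support price = 120 × 72 = 8640.

8640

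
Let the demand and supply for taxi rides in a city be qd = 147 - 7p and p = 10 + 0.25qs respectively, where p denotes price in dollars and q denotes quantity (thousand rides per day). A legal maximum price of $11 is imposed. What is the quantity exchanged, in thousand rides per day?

4

Rearranging supply gives qs = 4p - 40. Without the control the market clears where 147 - 7p = 4p - 40, i.e. p* = 17 and q* = 28.
The ceiling of 11 is below the equilibrium price 17, so it binds.
At p = 11: qd = 147 - 7·11 = 70 and qs = 4·11 - 40 = 4.
The quantity actually transacted is the short side, supply: 4.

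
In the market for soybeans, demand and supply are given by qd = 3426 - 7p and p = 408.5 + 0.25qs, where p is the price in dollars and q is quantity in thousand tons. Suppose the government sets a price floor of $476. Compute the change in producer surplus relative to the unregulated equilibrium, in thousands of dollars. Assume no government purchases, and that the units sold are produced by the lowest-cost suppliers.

-64

Rearranging supply gives qs = 4p - 1634. In a free market, 3426 - 7p = 4p - 1634 gives the equilibrium p* = 460, q* = 206.
Since 476 > 460, the floor is binding.
At p = 476: qd = 3426 - 7·476 = 94 and qs = 4·476 - 1634 = 270.
Producer surplus without the control is ½ · (460 - 408.5) · 206 = 5304.5.
With the floor, 94 units are sold at 476. The supply price at q = 94 is 432, so PS = ½ · [(476 - 408.5) + (476 - 432)] · 94 = 5240.5.
Change in producer surplus = 5240.5 - 5304.5 = -64.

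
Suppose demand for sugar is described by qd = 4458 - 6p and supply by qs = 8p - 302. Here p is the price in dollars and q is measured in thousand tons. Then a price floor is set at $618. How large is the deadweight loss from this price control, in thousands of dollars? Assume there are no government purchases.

405741

Without the control the market clears where 4458 - 6p = 8p - 302, i.e. p* = 340 and q* = 2418.
Because the floor (618) lies above the market-clearing price, it is binding.
At p = 618: qd = 4458 - 6·618 = 750 and qs = 8·618 - 302 = 4642.
Quantity traded falls to 750. At q = 750 the demand price is (4458 - 750)/6 = 618 and the supply price is (302 + 750)/8 = 131.5.
Deadweight loss = ½ · (618 - 131.5) · (2418 - 750) = ½ · 486.5 · 1668 = 405741.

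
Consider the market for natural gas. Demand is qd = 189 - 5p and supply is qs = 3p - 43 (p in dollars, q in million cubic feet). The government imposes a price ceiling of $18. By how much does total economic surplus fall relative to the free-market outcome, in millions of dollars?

Equilibrium: 189 - 5p = 3p - 43, so 232 = 8p and p* = 29, q* = 44.
Because the ceiling (18) lies below the market-clearing price, it is binding.
At p = 18: qd = 189 - 5·18 = 99 and qs = 3·18 - 43 = 11.
Quantity traded falls to 11. At q = 11 the demand price is (189 - 11)/5 = 35.6 and the supply price is (43 + 11)/3 = 18.
Deadweight loss = ½ · (35.6 - 18) · (44 - 11) = ½ · 17.6 · 33 = 290.4.

290.4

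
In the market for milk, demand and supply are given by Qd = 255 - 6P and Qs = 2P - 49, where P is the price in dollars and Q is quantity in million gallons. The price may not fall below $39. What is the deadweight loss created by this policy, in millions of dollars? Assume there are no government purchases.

12

Equilibrium: 255 - 6P = 2P - 49, so 304 = 8P and P* = 38, Q* = 27.
The floor of 39 is above the equilibrium price 38, so it binds.
At P = 39: Qd = 255 - 6·39 = 21 and Qs = 2·39 - 49 = 29.
Quantity traded falls to 21. At Q = 21 the demand price is (255 - 21)/6 = 39 and the supply price is (49 + 21)/2 = 35.
Deadweight loss = ½ · (39 - 35) · (27 - 21) = ½ · 4 · 6 = 12.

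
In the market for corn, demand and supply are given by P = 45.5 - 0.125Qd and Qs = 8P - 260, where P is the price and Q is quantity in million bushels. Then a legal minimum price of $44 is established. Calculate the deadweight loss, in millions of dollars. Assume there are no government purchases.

Rearranging demand gives Qd = 364 - 8P. Equilibrium: 364 - 8P = 8P - 260, so 624 = 16P and P* = 39, Q* = 52.
Since 44 > 39, the floor is binding.
At P = 44: Qd = 364 - 8·44 = 12 and Qs = 8·44 - 260 = 92.
Quantity traded falls to 12. At Q = 12 the demand price is (364 - 12)/8 = 44 and the supply price is (260 + 12)/8 = 34.
Deadweight loss = ½ · (44 - 34) · (52 - 12) = ½ · 10 · 40 = 200.

200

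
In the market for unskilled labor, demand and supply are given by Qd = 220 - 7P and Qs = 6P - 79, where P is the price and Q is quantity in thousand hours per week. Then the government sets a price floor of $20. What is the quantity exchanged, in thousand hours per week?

59

Setting quantity demanded equal to quantity supplied, 220 - 7P = 6P - 79, gives P* = 23 and Q* = 59.
The floor of 20 is below the equilibrium price 23, so it is not binding; the market clears at P* = 23, Q* = 59.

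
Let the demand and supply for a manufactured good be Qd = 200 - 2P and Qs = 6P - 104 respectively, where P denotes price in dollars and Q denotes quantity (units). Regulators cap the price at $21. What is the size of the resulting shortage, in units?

136

Without the control the market clears where 200 - 2P = 6P - 104, i.e. P* = 38 and Q* = 124.
Because the ceiling (21) lies below the market-clearing price, it is binding.
At P = 21: Qd = 200 - 2·21 = 158 and Qs = 6·21 - 104 = 22.
Shortage = Qd - Qs = 158 - 22 = 136.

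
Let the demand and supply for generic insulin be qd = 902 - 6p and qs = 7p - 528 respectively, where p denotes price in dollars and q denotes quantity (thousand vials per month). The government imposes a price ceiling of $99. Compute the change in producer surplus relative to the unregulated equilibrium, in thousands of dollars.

-2238.5

Without the control the market clears where 902 - 6p = 7p - 528, i.e. p* = 110 and q* = 242.
Because the ceiling (99) lies below the market-clearing price, it is binding.
At p = 99: qd = 902 - 6·99 = 308 and qs = 7·99 - 528 = 165.
Producer surplus without the control is ½ · (110 - 528/7) · 242 = 29282/7.
With the ceiling, producers sell 165 units at 99, so PS = ½ · (99 - 528/7) · 165 = 27225/14.
Change in producer surplus = 27225/14 - 29282/7 = -2238.5.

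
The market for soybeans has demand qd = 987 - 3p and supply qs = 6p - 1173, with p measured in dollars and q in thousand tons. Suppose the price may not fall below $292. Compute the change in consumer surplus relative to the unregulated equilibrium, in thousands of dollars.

Equilibrium: 987 - 3p = 6p - 1173, so 2160 = 9p and p* = 240, q* = 267.
Since 292 > 240, the floor is binding.
At p = 292: qd = 987 - 3·292 = 111 and qs = 6·292 - 1173 = 579.
Consumer surplus without the control is ½ · (329 - 240) · 267 = 11881.5.
With the floor, consumers buy 111 units at 292, so CS = ½ · (329 - 292) · 111 = 2053.5.
Change in consumer surplus = 2053.5 - 11881.5 = -9828.

-9828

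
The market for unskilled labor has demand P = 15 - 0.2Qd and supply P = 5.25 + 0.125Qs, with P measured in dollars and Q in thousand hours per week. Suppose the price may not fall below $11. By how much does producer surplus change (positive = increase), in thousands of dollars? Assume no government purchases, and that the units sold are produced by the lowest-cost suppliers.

33.75

Rearranging demand gives Qd = 75 - 5P; rearranging supply gives Qs = 8P - 42. Without the control the market clears where 75 - 5P = 8P - 42, i.e. P* = 9 and Q* = 30.
The floor of 11 is above the equilibrium price 9, so it binds.
At P = 11: Qd = 75 - 5·11 = 20 and Qs = 8·11 - 42 = 46.
Producer surplus without the control is ½ · (9 - 5.25) · 30 = 56.25.
With the floor, 20 units are sold at 11. The supply price at Q = 20 is 7.75, so PS = ½ · [(11 - 5.25) + (11 - 7.75)] · 20 = 90.
Change in producer surplus = 90 - 56.25 = 33.75.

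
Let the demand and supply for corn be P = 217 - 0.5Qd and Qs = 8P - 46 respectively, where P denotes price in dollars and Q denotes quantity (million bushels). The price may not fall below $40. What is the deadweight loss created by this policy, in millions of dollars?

Rearranging demand gives Qd = 434 - 2P. Without the control the market clears where 434 - 2P = 8P - 46, i.e. P* = 48 and Q* = 338.
Since 40 is below P* = 48, the floor does not bind and the free-market outcome prevails.
Since the control does not bind, no trades are prevented and deadweight loss is zero.

0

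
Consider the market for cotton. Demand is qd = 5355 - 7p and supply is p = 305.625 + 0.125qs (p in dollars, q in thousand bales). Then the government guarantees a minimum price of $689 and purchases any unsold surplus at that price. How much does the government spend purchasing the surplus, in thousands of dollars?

1746615

Rearranging supply gives qs = 8p - 2445. Equilibrium: 5355 - 7p = 8p - 2445, so 7800 = 15p and p* = 520, q* = 1715.
The floor of 689 is above the equilibrium price 520, so it binds.
At p = 689: qd = 5355 - 7·689 = 532 and qs = 8·689 - 2445 = 3067.
Surplus = qs - qd = 2535.
Government expenditure = surplus × support price = 2535 × 689 = 1746615.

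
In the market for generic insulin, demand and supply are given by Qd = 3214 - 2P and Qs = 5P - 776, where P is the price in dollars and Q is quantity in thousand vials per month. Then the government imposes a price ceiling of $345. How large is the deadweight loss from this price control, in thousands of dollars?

442968.75

Equilibrium: 3214 - 2P = 5P - 776, so 3990 = 7P and P* = 570, Q* = 2074.
Since 345 < 570, the ceiling is binding.
At P = 345: Qd = 3214 - 2·345 = 2524 and Qs = 5·345 - 776 = 949.
Quantity traded falls to 949. At Q = 949 the demand price is (3214 - 949)/2 = 1132.5 and the supply price is (776 + 949)/5 = 345.
Deadweight loss = ½ · (1132.5 - 345) · (2074 - 949) = ½ · 787.5 · 1125 = 442968.75.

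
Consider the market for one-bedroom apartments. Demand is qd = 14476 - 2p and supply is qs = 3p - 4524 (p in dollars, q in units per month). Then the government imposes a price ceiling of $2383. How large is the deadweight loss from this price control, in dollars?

Equilibrium: 14476 - 2p = 3p - 4524, so 19000 = 5p and p* = 3800, q* = 6876.
Since 2383 < 3800, the ceiling is binding.
At p = 2383: qd = 14476 - 2·2383 = 9710 and qs = 3·2383 - 4524 = 2625.
Quantity traded falls to 2625. At q = 2625 the demand price is (14476 - 2625)/2 = 5925.5 and the supply price is (4524 + 2625)/3 = 2383.
Deadweight loss = ½ · (5925.5 - 2383) · (6876 - 2625) = ½ · 3542.5 · 4251 = 7529583.75.

7529583.75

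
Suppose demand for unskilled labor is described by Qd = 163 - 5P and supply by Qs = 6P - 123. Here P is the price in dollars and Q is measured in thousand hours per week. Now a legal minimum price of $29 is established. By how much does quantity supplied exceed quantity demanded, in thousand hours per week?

In a free market, 163 - 5P = 6P - 123 gives the equilibrium P* = 26, Q* = 33.
Because the floor (29) lies above the market-clearing price, it is binding.
At P = 29: Qd = 163 - 5·29 = 18 and Qs = 6·29 - 123 = 51.
Surplus = Qs - Qd = 51 - 18 = 33.

33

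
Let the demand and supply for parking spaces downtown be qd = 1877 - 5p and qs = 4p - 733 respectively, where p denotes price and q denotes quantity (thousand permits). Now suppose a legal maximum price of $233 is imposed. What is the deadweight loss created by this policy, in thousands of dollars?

11696.4

Setting quantity demanded equal to quantity supplied, 1877 - 5p = 4p - 733, gives p* = 290 and q* = 427.
The ceiling of 233 is below the equilibrium price 290, so it binds.
At p = 233: qd = 1877 - 5·233 = 712 and qs = 4·233 - 733 = 199.
Quantity traded falls to 199. At q = 199 the demand price is (1877 - 199)/5 = 335.6 and the supply price is (733 + 199)/4 = 233.
Deadweight loss = ½ · (335.6 - 233) · (427 - 199) = ½ · 102.6 · 228 = 11696.4.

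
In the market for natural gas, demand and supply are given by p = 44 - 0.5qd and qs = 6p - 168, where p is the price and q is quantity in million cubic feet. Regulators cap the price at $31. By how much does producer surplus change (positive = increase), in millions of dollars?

Rearranging demand gives qd = 88 - 2p. In a free market, 88 - 2p = 6p - 168 gives the equilibrium p* = 32, q* = 24.
The ceiling of 31 is below the equilibrium price 32, so it binds.
At p = 31: qd = 88 - 2·31 = 26 and qs = 6·31 - 168 = 18.
Producer surplus without the control is ½ · (32 - 28) · 24 = 48.
With the ceiling, producers sell 18 units at 31, so PS = ½ · (31 - 28) · 18 = 27.
Change in producer surplus = 27 - 48 = -21.

-21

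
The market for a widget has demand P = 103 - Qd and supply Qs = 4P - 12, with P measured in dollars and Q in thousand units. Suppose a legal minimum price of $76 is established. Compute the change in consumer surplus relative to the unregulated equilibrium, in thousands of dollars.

Rearranging demand gives Qd = 103 - P. In a free market, 103 - P = 4P - 12 gives the equilibrium P* = 23, Q* = 80.
Because the floor (76) lies above the market-clearing price, it is binding.
At P = 76: Qd = 103 - 76 = 27 and Qs = 4·76 - 12 = 292.
Consumer surplus without the control is ½ · (103 - 23) · 80 = 3200.
With the floor, consumers buy 27 units at 76, so CS = ½ · (103 - 76) · 27 = 364.5.
Change in consumer surplus = 364.5 - 3200 = -2835.5.

-2835.5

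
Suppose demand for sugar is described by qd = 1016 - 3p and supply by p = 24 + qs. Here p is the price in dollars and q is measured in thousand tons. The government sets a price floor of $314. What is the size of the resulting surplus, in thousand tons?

216

Rearranging supply gives qs = p - 24. Setting quantity demanded equal to quantity supplied, 1016 - 3p = p - 24, gives p* = 260 and q* = 236.
Because the floor (314) lies above the market-clearing price, it is binding.
At p = 314: qd = 1016 - 3·314 = 74 and qs = 314 - 24 = 290.
Surplus = qs - qd = 290 - 74 = 216.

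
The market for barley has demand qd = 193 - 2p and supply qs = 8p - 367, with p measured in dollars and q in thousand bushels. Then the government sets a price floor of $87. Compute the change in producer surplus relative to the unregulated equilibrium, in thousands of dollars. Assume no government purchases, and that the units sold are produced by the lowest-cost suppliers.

Setting quantity demanded equal to quantity supplied, 193 - 2p = 8p - 367, gives p* = 56 and q* = 81.
The floor of 87 is above the equilibrium price 56, so it binds.
At p = 87: qd = 193 - 2·87 = 19 and qs = 8·87 - 367 = 329.
Producer surplus without the control is ½ · (56 - 45.875) · 81 = 410.0625.
With the floor, 19 units are sold at 87. The supply price at q = 19 is 48.25, so PS = ½ · [(87 - 45.875) + (87 - 48.25)] · 19 = 758.8125.
Change in producer surplus = 758.8125 - 410.0625 = 348.75.

348.75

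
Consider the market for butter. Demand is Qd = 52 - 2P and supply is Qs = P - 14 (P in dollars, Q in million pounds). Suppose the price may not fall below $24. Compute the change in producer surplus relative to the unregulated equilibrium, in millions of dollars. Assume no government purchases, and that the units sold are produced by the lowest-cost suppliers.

0

Equilibrium: 52 - 2P = P - 14, so 66 = 3P and P* = 22, Q* = 8.
The floor of 24 is above the equilibrium price 22, so it binds.
At P = 24: Qd = 52 - 2·24 = 4 and Qs = 24 - 14 = 10.
Producer surplus without the control is ½ · (22 - 14) · 8 = 32.
With the floor, 4 units are sold at 24. The supply price at Q = 4 is 18, so PS = ½ · [(24 - 14) + (24 - 18)] · 4 = 32.
Change in producer surplus = 32 - 32 = 0.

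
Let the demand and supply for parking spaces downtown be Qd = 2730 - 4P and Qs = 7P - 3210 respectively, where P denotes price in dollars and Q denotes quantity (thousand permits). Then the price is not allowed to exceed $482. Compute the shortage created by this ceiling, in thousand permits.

638

Equilibrium: 2730 - 4P = 7P - 3210, so 5940 = 11P and P* = 540, Q* = 570.
Since 482 < 540, the ceiling is binding.
At P = 482: Qd = 2730 - 4·482 = 802 and Qs = 7·482 - 3210 = 164.
Shortage = Qd - Qs = 802 - 164 = 638.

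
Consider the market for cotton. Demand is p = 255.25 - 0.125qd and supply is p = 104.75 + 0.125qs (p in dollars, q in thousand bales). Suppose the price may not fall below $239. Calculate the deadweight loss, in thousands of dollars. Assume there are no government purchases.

Rearranging demand gives qd = 2042 - 8p; rearranging supply gives qs = 8p - 838. In a free market, 2042 - 8p = 8p - 838 gives the equilibrium p* = 180, q* = 602.
Since 239 > 180, the floor is binding.
At p = 239: qd = 2042 - 8·239 = 130 and qs = 8·239 - 838 = 1074.
Quantity traded falls to 130. At q = 130 the demand price is (2042 - 130)/8 = 239 and the supply price is (838 + 130)/8 = 121.
Deadweight loss = ½ · (239 - 121) · (602 - 130) = ½ · 118 · 472 = 27848.

27848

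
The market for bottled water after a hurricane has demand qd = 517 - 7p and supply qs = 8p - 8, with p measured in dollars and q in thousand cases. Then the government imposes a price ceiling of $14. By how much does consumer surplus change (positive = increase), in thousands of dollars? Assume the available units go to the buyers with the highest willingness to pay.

168

Setting quantity demanded equal to quantity supplied, 517 - 7p = 8p - 8, gives p* = 35 and q* = 272.
Because the ceiling (14) lies below the market-clearing price, it is binding.
At p = 14: qd = 517 - 7·14 = 419 and qs = 8·14 - 8 = 104.
Consumer surplus without the control is ½ · (517/7 - 35) · 272 = 36992/7.
With the ceiling, 104 units are sold at 14 (assume they go to the highest-value buyers). The demand price at q = 104 is 59, so CS = ½ · [(517/7 - 14) + (59 - 14)] · 104 = 38168/7.
Change in consumer surplus = 38168/7 - 36992/7 = 168.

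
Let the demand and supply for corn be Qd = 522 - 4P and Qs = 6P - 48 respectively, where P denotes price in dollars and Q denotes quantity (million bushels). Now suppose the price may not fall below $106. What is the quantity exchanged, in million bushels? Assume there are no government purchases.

In a free market, 522 - 4P = 6P - 48 gives the equilibrium P* = 57, Q* = 294.
The floor of 106 is above the equilibrium price 57, so it binds.
At P = 106: Qd = 522 - 4·106 = 98 and Qs = 6·106 - 48 = 588.
The quantity actually transacted is the short side, demand: 98.

98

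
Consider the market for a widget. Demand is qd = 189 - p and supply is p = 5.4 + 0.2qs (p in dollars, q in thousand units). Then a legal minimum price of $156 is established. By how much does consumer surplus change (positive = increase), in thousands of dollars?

-11160

Rearranging supply gives qs = 5p - 27. Without the control the market clears where 189 - p = 5p - 27, i.e. p* = 36 and q* = 153.
Since 156 > 36, the floor is binding.
At p = 156: qd = 189 - 156 = 33 and qs = 5·156 - 27 = 753.
Consumer surplus without the control is ½ · (189 - 36) · 153 = 11704.5.
With the floor, consumers buy 33 units at 156, so CS = ½ · (189 - 156) · 33 = 544.5.
Change in consumer surplus = 544.5 - 11704.5 = -11160.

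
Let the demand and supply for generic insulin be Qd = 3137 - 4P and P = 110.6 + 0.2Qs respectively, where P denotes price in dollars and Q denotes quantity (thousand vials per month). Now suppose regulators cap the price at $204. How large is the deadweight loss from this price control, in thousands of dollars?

238702.5

Rearranging supply gives Qs = 5P - 553. Without the control the market clears where 3137 - 4P = 5P - 553, i.e. P* = 410 and Q* = 1497.
The ceiling of 204 is below the equilibrium price 410, so it binds.
At P = 204: Qd = 3137 - 4·204 = 2321 and Qs = 5·204 - 553 = 467.
Quantity traded falls to 467. At Q = 467 the demand price is (3137 - 467)/4 = 667.5 and the supply price is (553 + 467)/5 = 204.
Deadweight loss = ½ · (667.5 - 204) · (1497 - 467) = ½ · 463.5 · 1030 = 238702.5.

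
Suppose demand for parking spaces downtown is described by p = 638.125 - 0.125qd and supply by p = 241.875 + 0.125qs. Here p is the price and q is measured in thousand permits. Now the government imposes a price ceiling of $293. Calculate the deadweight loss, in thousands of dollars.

172872

Rearranging demand gives qd = 5105 - 8p; rearranging supply gives qs = 8p - 1935. In a free market, 5105 - 8p = 8p - 1935 gives the equilibrium p* = 440, q* = 1585.
Because the ceiling (293) lies below the market-clearing price, it is binding.
At p = 293: qd = 5105 - 8·293 = 2761 and qs = 8·293 - 1935 = 409.
Quantity traded falls to 409. At q = 409 the demand price is (5105 - 409)/8 = 587 and the supply price is (1935 + 409)/8 = 293.
Deadweight loss = ½ · (587 - 293) · (1585 - 409) = ½ · 294 · 1176 = 172872.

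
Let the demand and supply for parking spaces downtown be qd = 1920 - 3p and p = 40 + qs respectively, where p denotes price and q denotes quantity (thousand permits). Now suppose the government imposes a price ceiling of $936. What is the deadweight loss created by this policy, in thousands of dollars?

0

Rearranging supply gives qs = p - 40. Without the control the market clears where 1920 - 3p = p - 40, i.e. p* = 490 and q* = 450.
The ceiling of 936 is above the equilibrium price 490, so it is not binding; the market clears at p* = 490, q* = 450.
Since the control does not bind, no trades are prevented and deadweight loss is zero.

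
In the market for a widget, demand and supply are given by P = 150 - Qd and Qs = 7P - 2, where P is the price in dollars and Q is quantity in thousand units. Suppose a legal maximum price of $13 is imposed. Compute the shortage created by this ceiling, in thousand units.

Rearranging demand gives Qd = 150 - P. Setting quantity demanded equal to quantity supplied, 150 - P = 7P - 2, gives P* = 19 and Q* = 131.
Since 13 < 19, the ceiling is binding.
At P = 13: Qd = 150 - 13 = 137 and Qs = 7·13 - 2 = 89.
Shortage = Qd - Qs = 137 - 89 = 48.

48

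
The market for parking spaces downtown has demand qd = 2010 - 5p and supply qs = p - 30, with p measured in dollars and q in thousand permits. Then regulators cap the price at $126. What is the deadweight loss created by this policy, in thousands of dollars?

In a free market, 2010 - 5p = p - 30 gives the equilibrium p* = 340, q* = 310.
Because the ceiling (126) lies below the market-clearing price, it is binding.
At p = 126: qd = 2010 - 5·126 = 1380 and qs = 126 - 30 = 96.
Quantity traded falls to 96. At q = 96 the demand price is (2010 - 96)/5 = 382.8 and the supply price is 30 + 96 = 126.
Deadweight loss = ½ · (382.8 - 126) · (310 - 96) = ½ · 256.8 · 214 = 27477.6.

27477.6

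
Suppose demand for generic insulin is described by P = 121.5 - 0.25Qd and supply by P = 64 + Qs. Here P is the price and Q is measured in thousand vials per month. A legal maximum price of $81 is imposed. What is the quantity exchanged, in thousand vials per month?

Rearranging demand gives Qd = 486 - 4P; rearranging supply gives Qs = P - 64. Without the control the market clears where 486 - 4P = P - 64, i.e. P* = 110 and Q* = 46.
Since 81 < 110, the ceiling is binding.
At P = 81: Qd = 486 - 4·81 = 162 and Qs = 81 - 64 = 17.
The quantity actually transacted is the short side, supply: 17.

17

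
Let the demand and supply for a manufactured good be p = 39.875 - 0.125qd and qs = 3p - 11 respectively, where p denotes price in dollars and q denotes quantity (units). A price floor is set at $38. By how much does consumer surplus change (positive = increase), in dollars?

-376

Rearranging demand gives qd = 319 - 8p. Setting quantity demanded equal to quantity supplied, 319 - 8p = 3p - 11, gives p* = 30 and q* = 79.
Since 38 > 30, the floor is binding.
At p = 38: qd = 319 - 8·38 = 15 and qs = 3·38 - 11 = 103.
Consumer surplus without the control is ½ · (39.875 - 30) · 79 = 390.0625.
With the floor, consumers buy 15 units at 38, so CS = ½ · (39.875 - 38) · 15 = 14.0625.
Change in consumer surplus = 14.0625 - 390.0625 = -376.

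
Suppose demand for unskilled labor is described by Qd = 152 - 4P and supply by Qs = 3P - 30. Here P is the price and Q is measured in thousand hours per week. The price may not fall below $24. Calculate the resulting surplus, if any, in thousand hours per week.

Setting quantity demanded equal to quantity supplied, 152 - 4P = 3P - 30, gives P* = 26 and Q* = 48.
The floor of 24 is below the equilibrium price 26, so it is not binding; the market clears at P* = 26, Q* = 48.
Since the control does not bind, there is no surplus.

0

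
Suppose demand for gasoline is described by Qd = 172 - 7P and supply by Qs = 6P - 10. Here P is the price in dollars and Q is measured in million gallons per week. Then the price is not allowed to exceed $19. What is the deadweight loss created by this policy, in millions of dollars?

0

Setting quantity demanded equal to quantity supplied, 172 - 7P = 6P - 10, gives P* = 14 and Q* = 74.
The ceiling of 19 is above the equilibrium price 14, so it is not binding; the market clears at P* = 14, Q* = 74.
Since the control does not bind, no trades are prevented and deadweight loss is zero.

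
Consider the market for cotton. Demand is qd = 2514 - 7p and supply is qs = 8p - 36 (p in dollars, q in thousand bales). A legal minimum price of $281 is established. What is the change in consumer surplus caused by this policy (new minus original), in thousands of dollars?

In a free market, 2514 - 7p = 8p - 36 gives the equilibrium p* = 170, q* = 1324.
The floor of 281 is above the equilibrium price 170, so it binds.
At p = 281: qd = 2514 - 7·281 = 547 and qs = 8·281 - 36 = 2212.
Consumer surplus without the control is ½ · (2514/7 - 170) · 1324 = 876488/7.
With the floor, consumers buy 547 units at 281, so CS = ½ · (2514/7 - 281) · 547 = 299209/14.
Change in consumer surplus = 299209/14 - 876488/7 = -103840.5.

-103840.5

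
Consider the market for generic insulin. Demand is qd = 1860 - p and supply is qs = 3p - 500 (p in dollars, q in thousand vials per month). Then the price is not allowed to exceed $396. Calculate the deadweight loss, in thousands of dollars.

Equilibrium: 1860 - p = 3p - 500, so 2360 = 4p and p* = 590, q* = 1270.
Because the ceiling (396) lies below the market-clearing price, it is binding.
At p = 396: qd = 1860 - 396 = 1464 and qs = 3·396 - 500 = 688.
Quantity traded falls to 688. At q = 688 the demand price is 1860 - 688 = 1172 and the supply price is (500 + 688)/3 = 396.
Deadweight loss = ½ · (1172 - 396) · (1270 - 688) = ½ · 776 · 582 = 225816.

225816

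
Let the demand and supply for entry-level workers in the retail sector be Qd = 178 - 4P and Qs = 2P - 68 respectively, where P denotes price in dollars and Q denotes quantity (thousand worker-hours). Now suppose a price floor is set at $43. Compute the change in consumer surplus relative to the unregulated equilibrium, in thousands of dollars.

-20

In a free market, 178 - 4P = 2P - 68 gives the equilibrium P* = 41, Q* = 14.
Since 43 > 41, the floor is binding.
At P = 43: Qd = 178 - 4·43 = 6 and Qs = 2·43 - 68 = 18.
Consumer surplus without the control is ½ · (44.5 - 41) · 14 = 24.5.
With the floor, consumers buy 6 units at 43, so CS = ½ · (44.5 - 43) · 6 = 4.5.
Change in consumer surplus = 4.5 - 24.5 = -20.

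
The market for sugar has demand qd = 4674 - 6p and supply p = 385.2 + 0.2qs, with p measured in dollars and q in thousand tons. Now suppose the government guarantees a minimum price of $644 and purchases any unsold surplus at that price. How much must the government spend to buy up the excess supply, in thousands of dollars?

Rearranging supply gives qs = 5p - 1926. Without the control the market clears where 4674 - 6p = 5p - 1926, i.e. p* = 600 and q* = 1074.
The floor of 644 is above the equilibrium price 600, so it binds.
At p = 644: qd = 4674 - 6·644 = 810 and qs = 5·644 - 1926 = 1294.
Surplus = qs - qd = 484.
Government expenditure = surplus × support price = 484 × 644 = 311696.

311696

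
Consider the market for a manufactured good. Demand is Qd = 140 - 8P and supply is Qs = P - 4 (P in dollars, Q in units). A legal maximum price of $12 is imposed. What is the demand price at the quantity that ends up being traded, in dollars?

In a free market, 140 - 8P = P - 4 gives the equilibrium P* = 16, Q* = 12.
Because the ceiling (12) lies below the market-clearing price, it is binding.
At P = 12: Qd = 140 - 8·12 = 44 and Qs = 12 - 4 = 8.
Only 8 units reach the market. On the demand curve, the marginal buyer's willingness to pay at Q = 8 is (140 - 8)/8 = 16.5.

16.5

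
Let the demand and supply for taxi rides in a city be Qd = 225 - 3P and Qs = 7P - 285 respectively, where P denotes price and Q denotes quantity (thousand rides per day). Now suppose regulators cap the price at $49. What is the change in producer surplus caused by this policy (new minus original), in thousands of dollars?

Setting quantity demanded equal to quantity supplied, 225 - 3P = 7P - 285, gives P* = 51 and Q* = 72.
The ceiling of 49 is below the equilibrium price 51, so it binds.
At P = 49: Qd = 225 - 3·49 = 78 and Qs = 7·49 - 285 = 58.
Producer surplus without the control is ½ · (51 - 285/7) · 72 = 2592/7.
With the ceiling, producers sell 58 units at 49, so PS = ½ · (49 - 285/7) · 58 = 1682/7.
Change in producer surplus = 1682/7 - 2592/7 = -130.

-130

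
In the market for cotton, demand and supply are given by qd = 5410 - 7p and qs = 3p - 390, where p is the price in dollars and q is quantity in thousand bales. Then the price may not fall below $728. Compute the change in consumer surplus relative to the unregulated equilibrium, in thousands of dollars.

In a free market, 5410 - 7p = 3p - 390 gives the equilibrium p* = 580, q* = 1350.
Since 728 > 580, the floor is binding.
At p = 728: qd = 5410 - 7·728 = 314 and qs = 3·728 - 390 = 1794.
Consumer surplus without the control is ½ · (5410/7 - 580) · 1350 = 911250/7.
With the floor, consumers buy 314 units at 728, so CS = ½ · (5410/7 - 728) · 314 = 49298/7.
Change in consumer surplus = 49298/7 - 911250/7 = -123136.

-123136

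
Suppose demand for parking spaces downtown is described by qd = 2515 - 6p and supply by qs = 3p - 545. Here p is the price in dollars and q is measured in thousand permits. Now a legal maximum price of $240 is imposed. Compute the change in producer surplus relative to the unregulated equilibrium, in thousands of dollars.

Setting quantity demanded equal to quantity supplied, 2515 - 6p = 3p - 545, gives p* = 340 and q* = 475.
Since 240 < 340, the ceiling is binding.
At p = 240: qd = 2515 - 6·240 = 1075 and qs = 3·240 - 545 = 175.
Producer surplus without the control is ½ · (340 - 545/3) · 475 = 225625/6.
With the ceiling, producers sell 175 units at 240, so PS = ½ · (240 - 545/3) · 175 = 30625/6.
Change in producer surplus = 30625/6 - 225625/6 = -32500.

-32500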